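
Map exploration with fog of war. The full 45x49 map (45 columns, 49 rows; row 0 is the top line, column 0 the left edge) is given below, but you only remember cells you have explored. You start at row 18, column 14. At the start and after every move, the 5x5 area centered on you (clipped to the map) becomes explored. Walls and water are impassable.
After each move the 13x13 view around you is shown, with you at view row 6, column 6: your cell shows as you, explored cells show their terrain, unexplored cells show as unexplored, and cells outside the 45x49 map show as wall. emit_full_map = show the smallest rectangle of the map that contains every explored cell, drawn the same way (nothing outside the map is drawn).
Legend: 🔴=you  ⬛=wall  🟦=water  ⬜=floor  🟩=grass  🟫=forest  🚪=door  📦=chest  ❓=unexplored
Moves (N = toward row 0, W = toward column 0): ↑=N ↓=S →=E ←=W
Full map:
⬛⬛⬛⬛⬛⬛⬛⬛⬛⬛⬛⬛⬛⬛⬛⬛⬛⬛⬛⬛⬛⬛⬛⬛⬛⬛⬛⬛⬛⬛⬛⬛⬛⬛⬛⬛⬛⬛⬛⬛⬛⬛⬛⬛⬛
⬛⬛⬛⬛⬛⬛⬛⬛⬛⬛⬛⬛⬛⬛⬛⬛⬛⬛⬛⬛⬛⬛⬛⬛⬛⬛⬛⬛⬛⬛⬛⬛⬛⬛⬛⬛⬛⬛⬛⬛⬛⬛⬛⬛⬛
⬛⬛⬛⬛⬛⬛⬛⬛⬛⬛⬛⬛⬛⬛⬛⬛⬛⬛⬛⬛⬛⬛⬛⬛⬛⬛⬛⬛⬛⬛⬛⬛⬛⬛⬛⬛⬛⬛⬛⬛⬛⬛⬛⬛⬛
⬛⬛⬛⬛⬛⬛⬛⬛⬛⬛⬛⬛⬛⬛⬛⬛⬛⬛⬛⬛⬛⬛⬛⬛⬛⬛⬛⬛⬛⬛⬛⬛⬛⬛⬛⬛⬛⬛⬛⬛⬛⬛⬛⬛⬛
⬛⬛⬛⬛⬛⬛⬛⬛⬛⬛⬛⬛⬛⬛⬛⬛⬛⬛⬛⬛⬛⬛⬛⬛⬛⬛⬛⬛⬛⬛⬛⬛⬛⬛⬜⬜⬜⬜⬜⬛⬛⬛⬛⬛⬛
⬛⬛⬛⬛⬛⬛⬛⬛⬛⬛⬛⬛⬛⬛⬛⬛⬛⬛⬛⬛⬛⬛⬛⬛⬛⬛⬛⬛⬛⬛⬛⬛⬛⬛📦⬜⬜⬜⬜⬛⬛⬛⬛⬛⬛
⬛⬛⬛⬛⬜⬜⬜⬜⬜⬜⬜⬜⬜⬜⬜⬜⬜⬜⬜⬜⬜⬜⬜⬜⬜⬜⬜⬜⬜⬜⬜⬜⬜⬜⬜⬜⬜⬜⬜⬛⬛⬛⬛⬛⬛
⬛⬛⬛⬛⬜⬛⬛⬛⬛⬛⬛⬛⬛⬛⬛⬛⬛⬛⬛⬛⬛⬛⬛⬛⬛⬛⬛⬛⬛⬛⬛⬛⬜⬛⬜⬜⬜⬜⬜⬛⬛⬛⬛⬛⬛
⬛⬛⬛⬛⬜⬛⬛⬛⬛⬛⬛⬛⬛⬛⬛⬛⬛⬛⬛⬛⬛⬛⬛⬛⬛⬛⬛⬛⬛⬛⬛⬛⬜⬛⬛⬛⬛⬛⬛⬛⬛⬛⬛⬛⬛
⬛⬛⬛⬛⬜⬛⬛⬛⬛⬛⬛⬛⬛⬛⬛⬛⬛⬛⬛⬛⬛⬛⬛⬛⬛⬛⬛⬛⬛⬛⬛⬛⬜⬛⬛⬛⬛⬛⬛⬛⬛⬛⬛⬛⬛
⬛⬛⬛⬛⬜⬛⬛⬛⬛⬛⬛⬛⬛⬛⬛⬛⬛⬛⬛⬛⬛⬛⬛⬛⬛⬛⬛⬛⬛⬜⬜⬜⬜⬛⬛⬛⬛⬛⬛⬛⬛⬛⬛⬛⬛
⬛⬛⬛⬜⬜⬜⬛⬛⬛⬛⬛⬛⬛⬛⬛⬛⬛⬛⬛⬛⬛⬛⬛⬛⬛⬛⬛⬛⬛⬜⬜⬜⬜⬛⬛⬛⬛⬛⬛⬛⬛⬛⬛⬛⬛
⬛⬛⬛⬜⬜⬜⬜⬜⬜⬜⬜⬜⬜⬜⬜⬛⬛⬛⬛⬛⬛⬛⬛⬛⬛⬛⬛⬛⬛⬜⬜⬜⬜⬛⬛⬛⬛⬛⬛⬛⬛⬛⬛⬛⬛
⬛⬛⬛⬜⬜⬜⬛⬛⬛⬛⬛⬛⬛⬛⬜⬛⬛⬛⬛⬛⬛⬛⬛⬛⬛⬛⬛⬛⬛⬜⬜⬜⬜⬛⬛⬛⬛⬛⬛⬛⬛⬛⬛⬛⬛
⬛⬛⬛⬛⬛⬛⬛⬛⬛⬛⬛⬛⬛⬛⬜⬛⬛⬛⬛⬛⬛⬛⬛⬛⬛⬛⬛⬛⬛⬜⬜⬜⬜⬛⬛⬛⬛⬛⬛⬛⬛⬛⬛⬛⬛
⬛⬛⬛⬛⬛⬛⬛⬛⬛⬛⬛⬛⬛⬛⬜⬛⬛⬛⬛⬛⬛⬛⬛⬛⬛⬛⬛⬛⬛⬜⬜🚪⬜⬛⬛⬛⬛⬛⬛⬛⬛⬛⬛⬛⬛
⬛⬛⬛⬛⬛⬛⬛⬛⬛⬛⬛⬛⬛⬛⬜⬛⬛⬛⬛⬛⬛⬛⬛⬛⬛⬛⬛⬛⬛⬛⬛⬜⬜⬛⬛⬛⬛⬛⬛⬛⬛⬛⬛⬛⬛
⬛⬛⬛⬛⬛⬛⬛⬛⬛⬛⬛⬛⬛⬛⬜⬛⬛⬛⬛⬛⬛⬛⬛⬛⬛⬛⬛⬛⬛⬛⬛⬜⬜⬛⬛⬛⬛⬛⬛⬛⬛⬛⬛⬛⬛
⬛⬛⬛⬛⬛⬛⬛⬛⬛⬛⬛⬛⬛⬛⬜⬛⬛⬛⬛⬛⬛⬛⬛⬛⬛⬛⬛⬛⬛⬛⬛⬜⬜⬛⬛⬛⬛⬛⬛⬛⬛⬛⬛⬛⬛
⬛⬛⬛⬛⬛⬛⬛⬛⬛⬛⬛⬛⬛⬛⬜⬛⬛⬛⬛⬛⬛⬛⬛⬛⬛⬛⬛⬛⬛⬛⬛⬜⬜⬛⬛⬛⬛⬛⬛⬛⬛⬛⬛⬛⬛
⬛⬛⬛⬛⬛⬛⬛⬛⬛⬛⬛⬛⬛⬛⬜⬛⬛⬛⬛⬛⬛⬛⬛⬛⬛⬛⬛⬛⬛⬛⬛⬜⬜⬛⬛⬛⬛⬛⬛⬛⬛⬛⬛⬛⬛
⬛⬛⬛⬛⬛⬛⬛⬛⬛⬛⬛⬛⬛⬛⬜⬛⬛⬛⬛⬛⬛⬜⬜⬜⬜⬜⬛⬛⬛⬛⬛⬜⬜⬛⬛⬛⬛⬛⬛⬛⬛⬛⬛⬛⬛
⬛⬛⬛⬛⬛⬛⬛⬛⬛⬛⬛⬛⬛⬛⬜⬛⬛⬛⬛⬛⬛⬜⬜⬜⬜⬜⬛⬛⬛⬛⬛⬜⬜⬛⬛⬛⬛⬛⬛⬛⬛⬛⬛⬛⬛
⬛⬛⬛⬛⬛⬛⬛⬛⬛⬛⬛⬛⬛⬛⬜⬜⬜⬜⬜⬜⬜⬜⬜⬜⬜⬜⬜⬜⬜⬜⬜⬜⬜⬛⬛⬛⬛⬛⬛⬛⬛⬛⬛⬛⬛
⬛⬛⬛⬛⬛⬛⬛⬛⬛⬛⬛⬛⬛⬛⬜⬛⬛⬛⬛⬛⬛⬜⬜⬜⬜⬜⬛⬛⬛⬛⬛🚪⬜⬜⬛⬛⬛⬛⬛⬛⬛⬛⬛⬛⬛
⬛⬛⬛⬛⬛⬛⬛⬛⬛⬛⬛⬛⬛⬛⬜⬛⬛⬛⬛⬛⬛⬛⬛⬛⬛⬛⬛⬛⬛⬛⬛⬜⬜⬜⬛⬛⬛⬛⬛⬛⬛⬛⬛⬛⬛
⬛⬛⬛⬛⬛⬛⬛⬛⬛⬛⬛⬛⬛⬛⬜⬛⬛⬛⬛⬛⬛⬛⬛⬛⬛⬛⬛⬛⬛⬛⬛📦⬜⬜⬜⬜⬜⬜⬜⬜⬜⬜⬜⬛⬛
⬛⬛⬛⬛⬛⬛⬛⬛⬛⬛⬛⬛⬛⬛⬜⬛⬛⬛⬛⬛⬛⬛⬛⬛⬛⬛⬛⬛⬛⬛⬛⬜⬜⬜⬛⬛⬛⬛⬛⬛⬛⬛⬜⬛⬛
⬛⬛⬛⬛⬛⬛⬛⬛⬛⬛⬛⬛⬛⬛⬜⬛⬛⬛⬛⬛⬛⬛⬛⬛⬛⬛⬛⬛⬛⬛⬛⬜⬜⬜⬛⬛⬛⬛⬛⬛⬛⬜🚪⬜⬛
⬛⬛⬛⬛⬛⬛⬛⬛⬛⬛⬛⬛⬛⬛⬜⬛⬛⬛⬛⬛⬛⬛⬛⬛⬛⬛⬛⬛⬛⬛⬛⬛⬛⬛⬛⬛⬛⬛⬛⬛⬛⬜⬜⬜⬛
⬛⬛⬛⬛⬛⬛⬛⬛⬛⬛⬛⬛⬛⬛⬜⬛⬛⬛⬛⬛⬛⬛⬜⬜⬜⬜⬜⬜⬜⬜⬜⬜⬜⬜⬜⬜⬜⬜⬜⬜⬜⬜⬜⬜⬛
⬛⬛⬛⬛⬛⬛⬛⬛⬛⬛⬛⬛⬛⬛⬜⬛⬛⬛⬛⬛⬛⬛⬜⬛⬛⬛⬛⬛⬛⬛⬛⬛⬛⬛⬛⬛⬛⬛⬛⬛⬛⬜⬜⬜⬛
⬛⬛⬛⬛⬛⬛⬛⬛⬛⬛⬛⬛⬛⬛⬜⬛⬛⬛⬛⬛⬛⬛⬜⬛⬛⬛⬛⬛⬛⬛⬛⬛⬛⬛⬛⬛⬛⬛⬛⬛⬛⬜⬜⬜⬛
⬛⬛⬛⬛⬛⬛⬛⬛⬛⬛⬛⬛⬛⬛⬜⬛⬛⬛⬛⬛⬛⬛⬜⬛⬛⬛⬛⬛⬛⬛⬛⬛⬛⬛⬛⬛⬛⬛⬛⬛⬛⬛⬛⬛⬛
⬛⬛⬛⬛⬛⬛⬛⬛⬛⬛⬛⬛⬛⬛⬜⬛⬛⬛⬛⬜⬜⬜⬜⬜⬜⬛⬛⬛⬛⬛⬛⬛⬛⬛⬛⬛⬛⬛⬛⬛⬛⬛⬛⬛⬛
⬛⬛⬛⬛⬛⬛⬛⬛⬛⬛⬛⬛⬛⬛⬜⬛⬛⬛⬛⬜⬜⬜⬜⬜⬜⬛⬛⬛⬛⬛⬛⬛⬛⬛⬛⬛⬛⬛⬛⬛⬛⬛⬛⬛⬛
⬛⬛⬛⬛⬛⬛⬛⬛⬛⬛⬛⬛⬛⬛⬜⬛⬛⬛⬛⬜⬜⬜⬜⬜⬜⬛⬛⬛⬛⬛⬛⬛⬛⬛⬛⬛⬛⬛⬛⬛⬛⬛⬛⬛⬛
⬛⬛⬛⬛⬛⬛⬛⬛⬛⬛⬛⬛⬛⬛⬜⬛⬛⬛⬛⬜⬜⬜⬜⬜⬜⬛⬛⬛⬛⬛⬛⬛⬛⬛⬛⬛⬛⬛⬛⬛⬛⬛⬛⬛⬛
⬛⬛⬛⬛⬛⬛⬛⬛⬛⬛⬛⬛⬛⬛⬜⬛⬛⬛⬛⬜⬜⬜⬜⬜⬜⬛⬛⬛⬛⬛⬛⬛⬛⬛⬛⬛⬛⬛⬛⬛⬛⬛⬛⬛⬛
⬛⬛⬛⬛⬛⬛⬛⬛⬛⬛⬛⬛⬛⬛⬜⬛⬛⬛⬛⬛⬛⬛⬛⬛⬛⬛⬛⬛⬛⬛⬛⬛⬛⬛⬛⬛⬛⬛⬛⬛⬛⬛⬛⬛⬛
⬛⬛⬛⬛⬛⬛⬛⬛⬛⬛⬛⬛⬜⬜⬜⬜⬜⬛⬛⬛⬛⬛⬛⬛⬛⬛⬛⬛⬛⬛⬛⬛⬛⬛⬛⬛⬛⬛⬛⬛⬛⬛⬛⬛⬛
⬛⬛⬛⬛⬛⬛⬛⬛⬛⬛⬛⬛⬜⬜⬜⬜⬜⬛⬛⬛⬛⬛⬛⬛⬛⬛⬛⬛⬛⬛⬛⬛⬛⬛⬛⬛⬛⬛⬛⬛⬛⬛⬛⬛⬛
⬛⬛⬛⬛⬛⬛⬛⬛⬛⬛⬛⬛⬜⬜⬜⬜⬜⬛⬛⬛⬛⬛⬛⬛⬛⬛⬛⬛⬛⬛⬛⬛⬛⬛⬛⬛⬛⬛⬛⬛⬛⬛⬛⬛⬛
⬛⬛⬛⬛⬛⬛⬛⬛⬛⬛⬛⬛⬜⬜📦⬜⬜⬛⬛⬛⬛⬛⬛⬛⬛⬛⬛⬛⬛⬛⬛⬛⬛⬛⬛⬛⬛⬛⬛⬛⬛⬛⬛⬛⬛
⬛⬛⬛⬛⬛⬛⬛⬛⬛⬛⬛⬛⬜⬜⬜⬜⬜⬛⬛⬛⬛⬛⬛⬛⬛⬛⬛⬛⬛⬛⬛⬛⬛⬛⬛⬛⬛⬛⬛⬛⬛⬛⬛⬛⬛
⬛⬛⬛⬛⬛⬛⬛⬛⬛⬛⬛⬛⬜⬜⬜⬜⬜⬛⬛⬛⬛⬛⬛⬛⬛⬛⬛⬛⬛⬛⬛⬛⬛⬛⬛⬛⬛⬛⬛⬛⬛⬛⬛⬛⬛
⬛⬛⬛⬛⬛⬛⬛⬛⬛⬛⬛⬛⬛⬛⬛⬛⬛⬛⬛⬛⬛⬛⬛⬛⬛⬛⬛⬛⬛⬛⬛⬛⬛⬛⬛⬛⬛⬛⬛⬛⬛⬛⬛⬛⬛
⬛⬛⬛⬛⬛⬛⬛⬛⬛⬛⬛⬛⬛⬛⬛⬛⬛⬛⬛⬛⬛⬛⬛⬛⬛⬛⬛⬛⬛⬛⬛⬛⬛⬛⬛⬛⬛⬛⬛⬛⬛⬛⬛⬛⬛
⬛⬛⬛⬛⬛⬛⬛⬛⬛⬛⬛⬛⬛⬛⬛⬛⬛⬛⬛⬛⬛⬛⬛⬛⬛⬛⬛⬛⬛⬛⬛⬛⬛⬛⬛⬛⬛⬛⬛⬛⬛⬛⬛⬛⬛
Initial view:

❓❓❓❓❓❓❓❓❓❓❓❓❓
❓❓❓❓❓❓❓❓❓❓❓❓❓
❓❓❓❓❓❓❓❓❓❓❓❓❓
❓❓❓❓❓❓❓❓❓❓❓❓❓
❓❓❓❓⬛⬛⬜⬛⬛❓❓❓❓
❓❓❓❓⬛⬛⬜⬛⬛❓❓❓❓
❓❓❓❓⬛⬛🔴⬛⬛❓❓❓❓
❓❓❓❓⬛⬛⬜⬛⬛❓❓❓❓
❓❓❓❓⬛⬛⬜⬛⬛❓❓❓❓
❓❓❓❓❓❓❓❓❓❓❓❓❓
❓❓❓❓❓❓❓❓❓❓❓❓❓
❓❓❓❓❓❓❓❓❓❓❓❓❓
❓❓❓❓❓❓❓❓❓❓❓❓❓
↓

❓❓❓❓❓❓❓❓❓❓❓❓❓
❓❓❓❓❓❓❓❓❓❓❓❓❓
❓❓❓❓❓❓❓❓❓❓❓❓❓
❓❓❓❓⬛⬛⬜⬛⬛❓❓❓❓
❓❓❓❓⬛⬛⬜⬛⬛❓❓❓❓
❓❓❓❓⬛⬛⬜⬛⬛❓❓❓❓
❓❓❓❓⬛⬛🔴⬛⬛❓❓❓❓
❓❓❓❓⬛⬛⬜⬛⬛❓❓❓❓
❓❓❓❓⬛⬛⬜⬛⬛❓❓❓❓
❓❓❓❓❓❓❓❓❓❓❓❓❓
❓❓❓❓❓❓❓❓❓❓❓❓❓
❓❓❓❓❓❓❓❓❓❓❓❓❓
❓❓❓❓❓❓❓❓❓❓❓❓❓

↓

❓❓❓❓❓❓❓❓❓❓❓❓❓
❓❓❓❓❓❓❓❓❓❓❓❓❓
❓❓❓❓⬛⬛⬜⬛⬛❓❓❓❓
❓❓❓❓⬛⬛⬜⬛⬛❓❓❓❓
❓❓❓❓⬛⬛⬜⬛⬛❓❓❓❓
❓❓❓❓⬛⬛⬜⬛⬛❓❓❓❓
❓❓❓❓⬛⬛🔴⬛⬛❓❓❓❓
❓❓❓❓⬛⬛⬜⬛⬛❓❓❓❓
❓❓❓❓⬛⬛⬜⬛⬛❓❓❓❓
❓❓❓❓❓❓❓❓❓❓❓❓❓
❓❓❓❓❓❓❓❓❓❓❓❓❓
❓❓❓❓❓❓❓❓❓❓❓❓❓
❓❓❓❓❓❓❓❓❓❓❓❓❓

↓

❓❓❓❓❓❓❓❓❓❓❓❓❓
❓❓❓❓⬛⬛⬜⬛⬛❓❓❓❓
❓❓❓❓⬛⬛⬜⬛⬛❓❓❓❓
❓❓❓❓⬛⬛⬜⬛⬛❓❓❓❓
❓❓❓❓⬛⬛⬜⬛⬛❓❓❓❓
❓❓❓❓⬛⬛⬜⬛⬛❓❓❓❓
❓❓❓❓⬛⬛🔴⬛⬛❓❓❓❓
❓❓❓❓⬛⬛⬜⬛⬛❓❓❓❓
❓❓❓❓⬛⬛⬜⬜⬜❓❓❓❓
❓❓❓❓❓❓❓❓❓❓❓❓❓
❓❓❓❓❓❓❓❓❓❓❓❓❓
❓❓❓❓❓❓❓❓❓❓❓❓❓
❓❓❓❓❓❓❓❓❓❓❓❓❓

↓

❓❓❓❓⬛⬛⬜⬛⬛❓❓❓❓
❓❓❓❓⬛⬛⬜⬛⬛❓❓❓❓
❓❓❓❓⬛⬛⬜⬛⬛❓❓❓❓
❓❓❓❓⬛⬛⬜⬛⬛❓❓❓❓
❓❓❓❓⬛⬛⬜⬛⬛❓❓❓❓
❓❓❓❓⬛⬛⬜⬛⬛❓❓❓❓
❓❓❓❓⬛⬛🔴⬛⬛❓❓❓❓
❓❓❓❓⬛⬛⬜⬜⬜❓❓❓❓
❓❓❓❓⬛⬛⬜⬛⬛❓❓❓❓
❓❓❓❓❓❓❓❓❓❓❓❓❓
❓❓❓❓❓❓❓❓❓❓❓❓❓
❓❓❓❓❓❓❓❓❓❓❓❓❓
❓❓❓❓❓❓❓❓❓❓❓❓❓

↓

❓❓❓❓⬛⬛⬜⬛⬛❓❓❓❓
❓❓❓❓⬛⬛⬜⬛⬛❓❓❓❓
❓❓❓❓⬛⬛⬜⬛⬛❓❓❓❓
❓❓❓❓⬛⬛⬜⬛⬛❓❓❓❓
❓❓❓❓⬛⬛⬜⬛⬛❓❓❓❓
❓❓❓❓⬛⬛⬜⬛⬛❓❓❓❓
❓❓❓❓⬛⬛🔴⬜⬜❓❓❓❓
❓❓❓❓⬛⬛⬜⬛⬛❓❓❓❓
❓❓❓❓⬛⬛⬜⬛⬛❓❓❓❓
❓❓❓❓❓❓❓❓❓❓❓❓❓
❓❓❓❓❓❓❓❓❓❓❓❓❓
❓❓❓❓❓❓❓❓❓❓❓❓❓
❓❓❓❓❓❓❓❓❓❓❓❓❓

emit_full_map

⬛⬛⬜⬛⬛
⬛⬛⬜⬛⬛
⬛⬛⬜⬛⬛
⬛⬛⬜⬛⬛
⬛⬛⬜⬛⬛
⬛⬛⬜⬛⬛
⬛⬛⬜⬛⬛
⬛⬛🔴⬜⬜
⬛⬛⬜⬛⬛
⬛⬛⬜⬛⬛

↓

❓❓❓❓⬛⬛⬜⬛⬛❓❓❓❓
❓❓❓❓⬛⬛⬜⬛⬛❓❓❓❓
❓❓❓❓⬛⬛⬜⬛⬛❓❓❓❓
❓❓❓❓⬛⬛⬜⬛⬛❓❓❓❓
❓❓❓❓⬛⬛⬜⬛⬛❓❓❓❓
❓❓❓❓⬛⬛⬜⬜⬜❓❓❓❓
❓❓❓❓⬛⬛🔴⬛⬛❓❓❓❓
❓❓❓❓⬛⬛⬜⬛⬛❓❓❓❓
❓❓❓❓⬛⬛⬜⬛⬛❓❓❓❓
❓❓❓❓❓❓❓❓❓❓❓❓❓
❓❓❓❓❓❓❓❓❓❓❓❓❓
❓❓❓❓❓❓❓❓❓❓❓❓❓
❓❓❓❓❓❓❓❓❓❓❓❓❓

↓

❓❓❓❓⬛⬛⬜⬛⬛❓❓❓❓
❓❓❓❓⬛⬛⬜⬛⬛❓❓❓❓
❓❓❓❓⬛⬛⬜⬛⬛❓❓❓❓
❓❓❓❓⬛⬛⬜⬛⬛❓❓❓❓
❓❓❓❓⬛⬛⬜⬜⬜❓❓❓❓
❓❓❓❓⬛⬛⬜⬛⬛❓❓❓❓
❓❓❓❓⬛⬛🔴⬛⬛❓❓❓❓
❓❓❓❓⬛⬛⬜⬛⬛❓❓❓❓
❓❓❓❓⬛⬛⬜⬛⬛❓❓❓❓
❓❓❓❓❓❓❓❓❓❓❓❓❓
❓❓❓❓❓❓❓❓❓❓❓❓❓
❓❓❓❓❓❓❓❓❓❓❓❓❓
❓❓❓❓❓❓❓❓❓❓❓❓❓

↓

❓❓❓❓⬛⬛⬜⬛⬛❓❓❓❓
❓❓❓❓⬛⬛⬜⬛⬛❓❓❓❓
❓❓❓❓⬛⬛⬜⬛⬛❓❓❓❓
❓❓❓❓⬛⬛⬜⬜⬜❓❓❓❓
❓❓❓❓⬛⬛⬜⬛⬛❓❓❓❓
❓❓❓❓⬛⬛⬜⬛⬛❓❓❓❓
❓❓❓❓⬛⬛🔴⬛⬛❓❓❓❓
❓❓❓❓⬛⬛⬜⬛⬛❓❓❓❓
❓❓❓❓⬛⬛⬜⬛⬛❓❓❓❓
❓❓❓❓❓❓❓❓❓❓❓❓❓
❓❓❓❓❓❓❓❓❓❓❓❓❓
❓❓❓❓❓❓❓❓❓❓❓❓❓
❓❓❓❓❓❓❓❓❓❓❓❓❓

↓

❓❓❓❓⬛⬛⬜⬛⬛❓❓❓❓
❓❓❓❓⬛⬛⬜⬛⬛❓❓❓❓
❓❓❓❓⬛⬛⬜⬜⬜❓❓❓❓
❓❓❓❓⬛⬛⬜⬛⬛❓❓❓❓
❓❓❓❓⬛⬛⬜⬛⬛❓❓❓❓
❓❓❓❓⬛⬛⬜⬛⬛❓❓❓❓
❓❓❓❓⬛⬛🔴⬛⬛❓❓❓❓
❓❓❓❓⬛⬛⬜⬛⬛❓❓❓❓
❓❓❓❓⬛⬛⬜⬛⬛❓❓❓❓
❓❓❓❓❓❓❓❓❓❓❓❓❓
❓❓❓❓❓❓❓❓❓❓❓❓❓
❓❓❓❓❓❓❓❓❓❓❓❓❓
❓❓❓❓❓❓❓❓❓❓❓❓❓

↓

❓❓❓❓⬛⬛⬜⬛⬛❓❓❓❓
❓❓❓❓⬛⬛⬜⬜⬜❓❓❓❓
❓❓❓❓⬛⬛⬜⬛⬛❓❓❓❓
❓❓❓❓⬛⬛⬜⬛⬛❓❓❓❓
❓❓❓❓⬛⬛⬜⬛⬛❓❓❓❓
❓❓❓❓⬛⬛⬜⬛⬛❓❓❓❓
❓❓❓❓⬛⬛🔴⬛⬛❓❓❓❓
❓❓❓❓⬛⬛⬜⬛⬛❓❓❓❓
❓❓❓❓⬛⬛⬜⬛⬛❓❓❓❓
❓❓❓❓❓❓❓❓❓❓❓❓❓
❓❓❓❓❓❓❓❓❓❓❓❓❓
❓❓❓❓❓❓❓❓❓❓❓❓❓
❓❓❓❓❓❓❓❓❓❓❓❓❓

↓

❓❓❓❓⬛⬛⬜⬜⬜❓❓❓❓
❓❓❓❓⬛⬛⬜⬛⬛❓❓❓❓
❓❓❓❓⬛⬛⬜⬛⬛❓❓❓❓
❓❓❓❓⬛⬛⬜⬛⬛❓❓❓❓
❓❓❓❓⬛⬛⬜⬛⬛❓❓❓❓
❓❓❓❓⬛⬛⬜⬛⬛❓❓❓❓
❓❓❓❓⬛⬛🔴⬛⬛❓❓❓❓
❓❓❓❓⬛⬛⬜⬛⬛❓❓❓❓
❓❓❓❓⬛⬛⬜⬛⬛❓❓❓❓
❓❓❓❓❓❓❓❓❓❓❓❓❓
❓❓❓❓❓❓❓❓❓❓❓❓❓
❓❓❓❓❓❓❓❓❓❓❓❓❓
❓❓❓❓❓❓❓❓❓❓❓❓❓

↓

❓❓❓❓⬛⬛⬜⬛⬛❓❓❓❓
❓❓❓❓⬛⬛⬜⬛⬛❓❓❓❓
❓❓❓❓⬛⬛⬜⬛⬛❓❓❓❓
❓❓❓❓⬛⬛⬜⬛⬛❓❓❓❓
❓❓❓❓⬛⬛⬜⬛⬛❓❓❓❓
❓❓❓❓⬛⬛⬜⬛⬛❓❓❓❓
❓❓❓❓⬛⬛🔴⬛⬛❓❓❓❓
❓❓❓❓⬛⬛⬜⬛⬛❓❓❓❓
❓❓❓❓⬛⬛⬜⬛⬛❓❓❓❓
❓❓❓❓❓❓❓❓❓❓❓❓❓
❓❓❓❓❓❓❓❓❓❓❓❓❓
❓❓❓❓❓❓❓❓❓❓❓❓❓
❓❓❓❓❓❓❓❓❓❓❓❓❓

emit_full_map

⬛⬛⬜⬛⬛
⬛⬛⬜⬛⬛
⬛⬛⬜⬛⬛
⬛⬛⬜⬛⬛
⬛⬛⬜⬛⬛
⬛⬛⬜⬛⬛
⬛⬛⬜⬛⬛
⬛⬛⬜⬜⬜
⬛⬛⬜⬛⬛
⬛⬛⬜⬛⬛
⬛⬛⬜⬛⬛
⬛⬛⬜⬛⬛
⬛⬛⬜⬛⬛
⬛⬛⬜⬛⬛
⬛⬛🔴⬛⬛
⬛⬛⬜⬛⬛
⬛⬛⬜⬛⬛

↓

❓❓❓❓⬛⬛⬜⬛⬛❓❓❓❓
❓❓❓❓⬛⬛⬜⬛⬛❓❓❓❓
❓❓❓❓⬛⬛⬜⬛⬛❓❓❓❓
❓❓❓❓⬛⬛⬜⬛⬛❓❓❓❓
❓❓❓❓⬛⬛⬜⬛⬛❓❓❓❓
❓❓❓❓⬛⬛⬜⬛⬛❓❓❓❓
❓❓❓❓⬛⬛🔴⬛⬛❓❓❓❓
❓❓❓❓⬛⬛⬜⬛⬛❓❓❓❓
❓❓❓❓⬛⬛⬜⬛⬛❓❓❓❓
❓❓❓❓❓❓❓❓❓❓❓❓❓
❓❓❓❓❓❓❓❓❓❓❓❓❓
❓❓❓❓❓❓❓❓❓❓❓❓❓
❓❓❓❓❓❓❓❓❓❓❓❓❓

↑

❓❓❓❓⬛⬛⬜⬛⬛❓❓❓❓
❓❓❓❓⬛⬛⬜⬛⬛❓❓❓❓
❓❓❓❓⬛⬛⬜⬛⬛❓❓❓❓
❓❓❓❓⬛⬛⬜⬛⬛❓❓❓❓
❓❓❓❓⬛⬛⬜⬛⬛❓❓❓❓
❓❓❓❓⬛⬛⬜⬛⬛❓❓❓❓
❓❓❓❓⬛⬛🔴⬛⬛❓❓❓❓
❓❓❓❓⬛⬛⬜⬛⬛❓❓❓❓
❓❓❓❓⬛⬛⬜⬛⬛❓❓❓❓
❓❓❓❓⬛⬛⬜⬛⬛❓❓❓❓
❓❓❓❓❓❓❓❓❓❓❓❓❓
❓❓❓❓❓❓❓❓❓❓❓❓❓
❓❓❓❓❓❓❓❓❓❓❓❓❓

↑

❓❓❓❓⬛⬛⬜⬜⬜❓❓❓❓
❓❓❓❓⬛⬛⬜⬛⬛❓❓❓❓
❓❓❓❓⬛⬛⬜⬛⬛❓❓❓❓
❓❓❓❓⬛⬛⬜⬛⬛❓❓❓❓
❓❓❓❓⬛⬛⬜⬛⬛❓❓❓❓
❓❓❓❓⬛⬛⬜⬛⬛❓❓❓❓
❓❓❓❓⬛⬛🔴⬛⬛❓❓❓❓
❓❓❓❓⬛⬛⬜⬛⬛❓❓❓❓
❓❓❓❓⬛⬛⬜⬛⬛❓❓❓❓
❓❓❓❓⬛⬛⬜⬛⬛❓❓❓❓
❓❓❓❓⬛⬛⬜⬛⬛❓❓❓❓
❓❓❓❓❓❓❓❓❓❓❓❓❓
❓❓❓❓❓❓❓❓❓❓❓❓❓

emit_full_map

⬛⬛⬜⬛⬛
⬛⬛⬜⬛⬛
⬛⬛⬜⬛⬛
⬛⬛⬜⬛⬛
⬛⬛⬜⬛⬛
⬛⬛⬜⬛⬛
⬛⬛⬜⬛⬛
⬛⬛⬜⬜⬜
⬛⬛⬜⬛⬛
⬛⬛⬜⬛⬛
⬛⬛⬜⬛⬛
⬛⬛⬜⬛⬛
⬛⬛⬜⬛⬛
⬛⬛🔴⬛⬛
⬛⬛⬜⬛⬛
⬛⬛⬜⬛⬛
⬛⬛⬜⬛⬛
⬛⬛⬜⬛⬛


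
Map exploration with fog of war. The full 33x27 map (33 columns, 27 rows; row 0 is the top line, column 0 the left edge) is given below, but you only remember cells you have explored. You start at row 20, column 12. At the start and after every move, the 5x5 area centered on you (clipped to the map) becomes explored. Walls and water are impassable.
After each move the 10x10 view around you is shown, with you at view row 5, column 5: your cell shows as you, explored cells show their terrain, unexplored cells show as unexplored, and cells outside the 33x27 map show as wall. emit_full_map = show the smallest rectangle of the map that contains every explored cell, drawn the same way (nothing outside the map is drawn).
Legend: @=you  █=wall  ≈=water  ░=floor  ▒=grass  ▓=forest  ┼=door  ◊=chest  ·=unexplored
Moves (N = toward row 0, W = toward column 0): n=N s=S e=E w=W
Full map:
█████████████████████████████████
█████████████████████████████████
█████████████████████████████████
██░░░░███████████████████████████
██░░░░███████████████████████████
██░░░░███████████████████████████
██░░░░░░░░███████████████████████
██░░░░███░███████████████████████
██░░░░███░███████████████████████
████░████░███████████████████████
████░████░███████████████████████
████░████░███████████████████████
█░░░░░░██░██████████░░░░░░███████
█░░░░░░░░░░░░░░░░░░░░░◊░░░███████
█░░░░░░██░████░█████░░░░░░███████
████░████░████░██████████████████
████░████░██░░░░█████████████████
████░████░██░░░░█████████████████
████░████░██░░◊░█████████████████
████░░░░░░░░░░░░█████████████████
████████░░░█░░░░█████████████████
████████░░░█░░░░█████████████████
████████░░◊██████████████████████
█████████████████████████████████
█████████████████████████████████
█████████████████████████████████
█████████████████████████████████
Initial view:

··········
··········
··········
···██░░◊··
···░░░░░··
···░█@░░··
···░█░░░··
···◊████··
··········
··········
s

··········
··········
···██░░◊··
···░░░░░··
···░█░░░··
···░█@░░··
···◊████··
···█████··
··········
··········

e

··········
··········
··██░░◊···
··░░░░░░··
··░█░░░░··
··░█░@░░··
··◊█████··
··██████··
··········
··········

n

··········
··········
··········
··██░░◊░··
··░░░░░░··
··░█░@░░··
··░█░░░░··
··◊█████··
··██████··
··········

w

··········
··········
··········
···██░░◊░·
···░░░░░░·
···░█@░░░·
···░█░░░░·
···◊█████·
···██████·
··········

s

··········
··········
···██░░◊░·
···░░░░░░·
···░█░░░░·
···░█@░░░·
···◊█████·
···██████·
··········
··········

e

··········
··········
··██░░◊░··
··░░░░░░··
··░█░░░░··
··░█░@░░··
··◊█████··
··██████··
··········
··········

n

··········
··········
··········
··██░░◊░··
··░░░░░░··
··░█░@░░··
··░█░░░░··
··◊█████··
··██████··
··········

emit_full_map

██░░◊░
░░░░░░
░█░@░░
░█░░░░
◊█████
██████

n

··········
··········
··········
···█░░░░··
··██░░◊░··
··░░░@░░··
··░█░░░░··
··░█░░░░··
··◊█████··
··██████··

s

··········
··········
···█░░░░··
··██░░◊░··
··░░░░░░··
··░█░@░░··
··░█░░░░··
··◊█████··
··██████··
··········

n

··········
··········
··········
···█░░░░··
··██░░◊░··
··░░░@░░··
··░█░░░░··
··░█░░░░··
··◊█████··
··██████··

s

··········
··········
···█░░░░··
··██░░◊░··
··░░░░░░··
··░█░@░░··
··░█░░░░··
··◊█████··
··██████··
··········

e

··········
··········
··█░░░░···
·██░░◊░█··
·░░░░░░█··
·░█░░@░█··
·░█░░░░█··
·◊██████··
·██████···
··········

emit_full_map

·█░░░░·
██░░◊░█
░░░░░░█
░█░░@░█
░█░░░░█
◊██████
██████·

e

··········
··········
·█░░░░····
██░░◊░██··
░░░░░░██··
░█░░░@██··
░█░░░░██··
◊███████··
██████····
··········

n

··········
··········
··········
·█░░░░██··
██░░◊░██··
░░░░░@██··
░█░░░░██··
░█░░░░██··
◊███████··
██████····

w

··········
··········
··········
··█░░░░██·
·██░░◊░██·
·░░░░@░██·
·░█░░░░██·
·░█░░░░██·
·◊███████·
·██████···

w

··········
··········
··········
···█░░░░██
··██░░◊░██
··░░░@░░██
··░█░░░░██
··░█░░░░██
··◊███████
··██████··

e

··········
··········
··········
··█░░░░██·
·██░░◊░██·
·░░░░@░██·
·░█░░░░██·
·░█░░░░██·
·◊███████·
·██████···

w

··········
··········
··········
···█░░░░██
··██░░◊░██
··░░░@░░██
··░█░░░░██
··░█░░░░██
··◊███████
··██████··


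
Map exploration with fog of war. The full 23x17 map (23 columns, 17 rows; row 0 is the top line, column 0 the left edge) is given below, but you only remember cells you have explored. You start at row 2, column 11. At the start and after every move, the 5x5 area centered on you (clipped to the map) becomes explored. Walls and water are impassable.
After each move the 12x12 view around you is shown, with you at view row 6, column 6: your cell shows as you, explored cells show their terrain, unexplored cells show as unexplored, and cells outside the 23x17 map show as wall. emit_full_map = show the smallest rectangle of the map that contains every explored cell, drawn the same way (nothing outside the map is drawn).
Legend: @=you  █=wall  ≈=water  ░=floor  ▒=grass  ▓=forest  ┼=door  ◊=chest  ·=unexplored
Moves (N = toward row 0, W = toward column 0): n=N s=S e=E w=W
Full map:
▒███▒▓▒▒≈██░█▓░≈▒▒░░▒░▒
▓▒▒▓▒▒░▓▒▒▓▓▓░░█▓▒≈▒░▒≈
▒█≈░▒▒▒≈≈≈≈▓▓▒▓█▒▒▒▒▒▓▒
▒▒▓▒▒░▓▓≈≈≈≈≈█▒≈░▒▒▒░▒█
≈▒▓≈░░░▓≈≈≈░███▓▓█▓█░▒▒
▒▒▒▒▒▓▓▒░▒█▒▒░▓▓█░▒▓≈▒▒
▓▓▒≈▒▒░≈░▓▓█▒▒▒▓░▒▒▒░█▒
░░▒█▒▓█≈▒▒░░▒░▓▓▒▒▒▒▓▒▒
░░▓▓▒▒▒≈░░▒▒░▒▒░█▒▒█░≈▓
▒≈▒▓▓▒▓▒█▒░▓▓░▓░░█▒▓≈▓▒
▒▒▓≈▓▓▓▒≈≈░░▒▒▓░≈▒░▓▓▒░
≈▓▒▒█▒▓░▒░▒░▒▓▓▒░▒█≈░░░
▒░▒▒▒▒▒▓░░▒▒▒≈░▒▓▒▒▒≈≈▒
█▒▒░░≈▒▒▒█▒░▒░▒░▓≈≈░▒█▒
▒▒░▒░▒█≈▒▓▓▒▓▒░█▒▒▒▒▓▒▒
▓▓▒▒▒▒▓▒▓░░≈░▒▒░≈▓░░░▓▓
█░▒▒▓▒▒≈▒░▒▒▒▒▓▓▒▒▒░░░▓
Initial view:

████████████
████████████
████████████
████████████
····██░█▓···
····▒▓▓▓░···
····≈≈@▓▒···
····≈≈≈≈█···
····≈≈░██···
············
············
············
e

████████████
████████████
████████████
████████████
···██░█▓░···
···▒▓▓▓░░···
···≈≈▓@▒▓···
···≈≈≈≈█▒···
···≈≈░███···
············
············
············

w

████████████
████████████
████████████
████████████
····██░█▓░··
····▒▓▓▓░░··
····≈≈@▓▒▓··
····≈≈≈≈█▒··
····≈≈░███··
············
············
············

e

████████████
████████████
████████████
████████████
···██░█▓░···
···▒▓▓▓░░···
···≈≈▓@▒▓···
···≈≈≈≈█▒···
···≈≈░███···
············
············
············

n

████████████
████████████
████████████
████████████
████████████
···██░█▓░···
···▒▓▓@░░···
···≈≈▓▓▒▓···
···≈≈≈≈█▒···
···≈≈░███···
············
············


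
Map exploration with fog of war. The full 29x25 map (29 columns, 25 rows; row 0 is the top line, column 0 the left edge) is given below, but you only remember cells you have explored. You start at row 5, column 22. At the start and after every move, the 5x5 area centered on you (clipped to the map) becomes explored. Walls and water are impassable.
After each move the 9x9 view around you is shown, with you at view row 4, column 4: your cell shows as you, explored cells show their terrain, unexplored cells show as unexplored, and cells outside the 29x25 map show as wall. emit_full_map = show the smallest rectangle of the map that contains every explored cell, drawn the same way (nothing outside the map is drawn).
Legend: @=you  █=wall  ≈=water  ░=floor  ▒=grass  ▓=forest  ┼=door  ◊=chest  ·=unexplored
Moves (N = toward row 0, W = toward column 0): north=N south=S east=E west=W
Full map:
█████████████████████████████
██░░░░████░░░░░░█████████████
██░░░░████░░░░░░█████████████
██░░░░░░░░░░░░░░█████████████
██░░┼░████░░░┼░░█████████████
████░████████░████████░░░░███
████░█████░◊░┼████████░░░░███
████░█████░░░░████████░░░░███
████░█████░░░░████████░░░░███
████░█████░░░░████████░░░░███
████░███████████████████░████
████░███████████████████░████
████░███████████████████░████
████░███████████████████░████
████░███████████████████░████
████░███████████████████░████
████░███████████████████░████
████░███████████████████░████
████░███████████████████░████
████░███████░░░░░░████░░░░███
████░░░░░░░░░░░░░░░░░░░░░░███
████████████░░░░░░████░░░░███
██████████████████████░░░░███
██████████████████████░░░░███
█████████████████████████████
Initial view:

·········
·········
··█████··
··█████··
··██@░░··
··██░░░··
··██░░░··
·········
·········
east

·········
·········
·██████··
·██████··
·██░@░░··
·██░░░░··
·██░░░░··
·········
·········

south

·········
·██████··
·██████··
·██░░░░··
·██░@░░··
·██░░░░··
··█░░░░··
·········
·········

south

·██████··
·██████··
·██░░░░··
·██░░░░··
·██░@░░··
··█░░░░··
··█░░░░··
·········
·········

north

·········
·██████··
·██████··
·██░░░░··
·██░@░░··
·██░░░░··
··█░░░░··
··█░░░░··
·········

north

·········
·········
·██████··
·██████··
·██░@░░··
·██░░░░··
·██░░░░··
··█░░░░··
··█░░░░··

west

·········
·········
··██████·
··██████·
··██@░░░·
··██░░░░·
··██░░░░·
···█░░░░·
···█░░░░·

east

·········
·········
·██████··
·██████··
·██░@░░··
·██░░░░··
·██░░░░··
··█░░░░··
··█░░░░··

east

·········
·········
███████··
███████··
██░░@░█··
██░░░░█··
██░░░░█··
·█░░░░···
·█░░░░···

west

·········
·········
·███████·
·███████·
·██░@░░█·
·██░░░░█·
·██░░░░█·
··█░░░░··
··█░░░░··

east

·········
·········
███████··
███████··
██░░@░█··
██░░░░█··
██░░░░█··
·█░░░░···
·█░░░░···

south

·········
███████··
███████··
██░░░░█··
██░░@░█··
██░░░░█··
·█░░░░█··
·█░░░░···
·········

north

·········
·········
███████··
███████··
██░░@░█··
██░░░░█··
██░░░░█··
·█░░░░█··
·█░░░░···

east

········█
········█
███████·█
███████·█
█░░░@██·█
█░░░░██·█
█░░░░██·█
█░░░░█··█
█░░░░···█

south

········█
███████·█
███████·█
█░░░░██·█
█░░░@██·█
█░░░░██·█
█░░░░██·█
█░░░░···█
········█

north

········█
········█
███████·█
███████·█
█░░░@██·█
█░░░░██·█
█░░░░██·█
█░░░░██·█
█░░░░···█

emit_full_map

████████
████████
██░░░@██
██░░░░██
██░░░░██
·█░░░░██
·█░░░░··

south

········█
███████·█
███████·█
█░░░░██·█
█░░░@██·█
█░░░░██·█
█░░░░██·█
█░░░░···█
········█

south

███████·█
███████·█
█░░░░██·█
█░░░░██·█
█░░░@██·█
█░░░░██·█
█░░░░██·█
········█
········█

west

████████·
████████·
██░░░░██·
██░░░░██·
██░░@░██·
·█░░░░██·
·█░░░░██·
·········
·········

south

████████·
██░░░░██·
██░░░░██·
██░░░░██·
·█░░@░██·
·█░░░░██·
··██░██··
·········
·········

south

██░░░░██·
██░░░░██·
██░░░░██·
·█░░░░██·
·█░░@░██·
··██░██··
··██░██··
·········
·········

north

████████·
██░░░░██·
██░░░░██·
██░░░░██·
·█░░@░██·
·█░░░░██·
··██░██··
··██░██··
·········

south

██░░░░██·
██░░░░██·
██░░░░██·
·█░░░░██·
·█░░@░██·
··██░██··
··██░██··
·········
·········

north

████████·
██░░░░██·
██░░░░██·
██░░░░██·
·█░░@░██·
·█░░░░██·
··██░██··
··██░██··
·········


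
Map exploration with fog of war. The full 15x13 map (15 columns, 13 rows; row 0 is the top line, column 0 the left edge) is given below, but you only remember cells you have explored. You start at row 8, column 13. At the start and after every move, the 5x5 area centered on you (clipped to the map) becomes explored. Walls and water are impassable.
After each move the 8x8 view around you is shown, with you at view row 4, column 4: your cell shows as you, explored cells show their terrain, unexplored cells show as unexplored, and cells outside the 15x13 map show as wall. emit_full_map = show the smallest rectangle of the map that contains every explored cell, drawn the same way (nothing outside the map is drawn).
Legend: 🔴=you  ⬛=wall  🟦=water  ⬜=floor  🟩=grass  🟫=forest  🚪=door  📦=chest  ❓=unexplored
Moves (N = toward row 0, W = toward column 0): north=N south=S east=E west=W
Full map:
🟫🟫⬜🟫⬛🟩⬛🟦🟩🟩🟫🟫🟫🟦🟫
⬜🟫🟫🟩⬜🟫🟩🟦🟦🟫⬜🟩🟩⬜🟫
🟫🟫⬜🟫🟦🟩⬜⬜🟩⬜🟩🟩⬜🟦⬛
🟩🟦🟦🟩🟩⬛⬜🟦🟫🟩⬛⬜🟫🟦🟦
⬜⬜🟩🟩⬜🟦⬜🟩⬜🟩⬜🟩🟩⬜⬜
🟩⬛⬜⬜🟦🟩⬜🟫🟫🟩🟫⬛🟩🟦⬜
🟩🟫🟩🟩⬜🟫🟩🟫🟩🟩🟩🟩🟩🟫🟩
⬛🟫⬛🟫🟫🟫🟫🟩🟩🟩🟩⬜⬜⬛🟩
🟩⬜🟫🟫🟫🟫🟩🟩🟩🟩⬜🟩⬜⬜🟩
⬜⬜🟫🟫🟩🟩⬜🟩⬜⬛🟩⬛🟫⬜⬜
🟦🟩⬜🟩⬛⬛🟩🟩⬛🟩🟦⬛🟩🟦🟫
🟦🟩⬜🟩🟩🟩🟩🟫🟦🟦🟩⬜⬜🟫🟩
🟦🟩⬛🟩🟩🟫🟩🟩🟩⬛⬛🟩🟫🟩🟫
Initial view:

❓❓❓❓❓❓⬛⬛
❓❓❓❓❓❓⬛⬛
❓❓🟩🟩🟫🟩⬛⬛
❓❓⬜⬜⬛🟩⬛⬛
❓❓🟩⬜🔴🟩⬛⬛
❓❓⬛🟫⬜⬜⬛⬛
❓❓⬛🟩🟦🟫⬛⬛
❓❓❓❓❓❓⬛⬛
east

❓❓❓❓❓⬛⬛⬛
❓❓❓❓❓⬛⬛⬛
❓🟩🟩🟫🟩⬛⬛⬛
❓⬜⬜⬛🟩⬛⬛⬛
❓🟩⬜⬜🔴⬛⬛⬛
❓⬛🟫⬜⬜⬛⬛⬛
❓⬛🟩🟦🟫⬛⬛⬛
❓❓❓❓❓⬛⬛⬛

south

❓❓❓❓❓⬛⬛⬛
❓🟩🟩🟫🟩⬛⬛⬛
❓⬜⬜⬛🟩⬛⬛⬛
❓🟩⬜⬜🟩⬛⬛⬛
❓⬛🟫⬜🔴⬛⬛⬛
❓⬛🟩🟦🟫⬛⬛⬛
❓❓⬜🟫🟩⬛⬛⬛
❓❓❓❓❓⬛⬛⬛

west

❓❓❓❓❓❓⬛⬛
❓❓🟩🟩🟫🟩⬛⬛
❓❓⬜⬜⬛🟩⬛⬛
❓❓🟩⬜⬜🟩⬛⬛
❓❓⬛🟫🔴⬜⬛⬛
❓❓⬛🟩🟦🟫⬛⬛
❓❓⬜⬜🟫🟩⬛⬛
❓❓❓❓❓❓⬛⬛

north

❓❓❓❓❓❓⬛⬛
❓❓❓❓❓❓⬛⬛
❓❓🟩🟩🟫🟩⬛⬛
❓❓⬜⬜⬛🟩⬛⬛
❓❓🟩⬜🔴🟩⬛⬛
❓❓⬛🟫⬜⬜⬛⬛
❓❓⬛🟩🟦🟫⬛⬛
❓❓⬜⬜🟫🟩⬛⬛

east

❓❓❓❓❓⬛⬛⬛
❓❓❓❓❓⬛⬛⬛
❓🟩🟩🟫🟩⬛⬛⬛
❓⬜⬜⬛🟩⬛⬛⬛
❓🟩⬜⬜🔴⬛⬛⬛
❓⬛🟫⬜⬜⬛⬛⬛
❓⬛🟩🟦🟫⬛⬛⬛
❓⬜⬜🟫🟩⬛⬛⬛

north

❓❓❓❓❓⬛⬛⬛
❓❓❓❓❓⬛⬛⬛
❓❓🟩🟦⬜⬛⬛⬛
❓🟩🟩🟫🟩⬛⬛⬛
❓⬜⬜⬛🔴⬛⬛⬛
❓🟩⬜⬜🟩⬛⬛⬛
❓⬛🟫⬜⬜⬛⬛⬛
❓⬛🟩🟦🟫⬛⬛⬛

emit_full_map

❓🟩🟦⬜
🟩🟩🟫🟩
⬜⬜⬛🔴
🟩⬜⬜🟩
⬛🟫⬜⬜
⬛🟩🟦🟫
⬜⬜🟫🟩

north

❓❓❓❓❓⬛⬛⬛
❓❓❓❓❓⬛⬛⬛
❓❓🟩⬜⬜⬛⬛⬛
❓❓🟩🟦⬜⬛⬛⬛
❓🟩🟩🟫🔴⬛⬛⬛
❓⬜⬜⬛🟩⬛⬛⬛
❓🟩⬜⬜🟩⬛⬛⬛
❓⬛🟫⬜⬜⬛⬛⬛

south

❓❓❓❓❓⬛⬛⬛
❓❓🟩⬜⬜⬛⬛⬛
❓❓🟩🟦⬜⬛⬛⬛
❓🟩🟩🟫🟩⬛⬛⬛
❓⬜⬜⬛🔴⬛⬛⬛
❓🟩⬜⬜🟩⬛⬛⬛
❓⬛🟫⬜⬜⬛⬛⬛
❓⬛🟩🟦🟫⬛⬛⬛

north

❓❓❓❓❓⬛⬛⬛
❓❓❓❓❓⬛⬛⬛
❓❓🟩⬜⬜⬛⬛⬛
❓❓🟩🟦⬜⬛⬛⬛
❓🟩🟩🟫🔴⬛⬛⬛
❓⬜⬜⬛🟩⬛⬛⬛
❓🟩⬜⬜🟩⬛⬛⬛
❓⬛🟫⬜⬜⬛⬛⬛

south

❓❓❓❓❓⬛⬛⬛
❓❓🟩⬜⬜⬛⬛⬛
❓❓🟩🟦⬜⬛⬛⬛
❓🟩🟩🟫🟩⬛⬛⬛
❓⬜⬜⬛🔴⬛⬛⬛
❓🟩⬜⬜🟩⬛⬛⬛
❓⬛🟫⬜⬜⬛⬛⬛
❓⬛🟩🟦🟫⬛⬛⬛
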